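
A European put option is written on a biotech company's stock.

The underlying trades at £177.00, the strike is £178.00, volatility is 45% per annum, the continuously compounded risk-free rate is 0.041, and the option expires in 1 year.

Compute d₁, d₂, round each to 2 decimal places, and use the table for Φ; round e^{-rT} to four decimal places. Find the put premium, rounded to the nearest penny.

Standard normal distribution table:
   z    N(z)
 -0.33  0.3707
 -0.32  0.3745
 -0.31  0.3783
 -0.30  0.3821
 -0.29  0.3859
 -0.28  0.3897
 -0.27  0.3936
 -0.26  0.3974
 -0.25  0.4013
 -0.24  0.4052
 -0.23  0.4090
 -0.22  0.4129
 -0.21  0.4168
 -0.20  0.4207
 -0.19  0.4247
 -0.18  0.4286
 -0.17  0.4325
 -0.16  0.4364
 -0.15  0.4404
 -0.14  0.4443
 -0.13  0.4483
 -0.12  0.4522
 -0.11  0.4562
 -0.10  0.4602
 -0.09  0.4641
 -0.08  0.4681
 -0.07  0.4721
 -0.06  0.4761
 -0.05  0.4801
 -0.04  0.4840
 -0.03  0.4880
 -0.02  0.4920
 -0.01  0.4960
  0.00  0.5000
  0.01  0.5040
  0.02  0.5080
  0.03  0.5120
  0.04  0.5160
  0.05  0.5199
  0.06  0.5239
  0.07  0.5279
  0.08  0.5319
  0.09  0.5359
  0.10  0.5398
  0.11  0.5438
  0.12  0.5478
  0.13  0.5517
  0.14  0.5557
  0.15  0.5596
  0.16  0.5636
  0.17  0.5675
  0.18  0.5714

£27.97

σ√T = 0.45·√1 = 0.4500
d₁ = [ln(177/178) + (0.041 + 0.45²/2)·1] / 0.4500 = [-0.0056 + 0.1423] / 0.4500 = 0.3036 ⇒ 0.30
d₂ = d₁ − σ√T = 0.3036 − 0.4500 = -0.1464 ⇒ -0.15
exp(−rT) = exp(−0.041·1) = 0.9598
P = 178·0.9598·N(0.15) − 177·N(-0.30) = 178·0.9598·0.5596 − 177·0.3821 = 95.6045 − 67.6317 = 27.9728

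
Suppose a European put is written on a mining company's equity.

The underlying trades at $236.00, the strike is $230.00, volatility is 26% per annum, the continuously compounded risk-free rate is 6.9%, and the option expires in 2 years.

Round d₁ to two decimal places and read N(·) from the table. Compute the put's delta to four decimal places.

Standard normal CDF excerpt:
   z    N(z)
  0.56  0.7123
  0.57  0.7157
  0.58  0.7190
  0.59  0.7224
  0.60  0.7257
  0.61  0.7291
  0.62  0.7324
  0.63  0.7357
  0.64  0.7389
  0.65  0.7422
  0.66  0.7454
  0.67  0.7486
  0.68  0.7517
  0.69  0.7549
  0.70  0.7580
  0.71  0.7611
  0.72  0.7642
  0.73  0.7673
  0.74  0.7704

-0.2643

σ√T = 0.26 × 1.4142 = 0.3677
ln(S/K) + (r + σ²/2)T = ln(236/230) + (0.069 + 0.26²/2)·2 = 0.0258 + 0.2056 = 0.2314
d₁ = 0.2314 / 0.3677 = 0.6292 ⇒ 0.63
N(d₁) = N(0.63) = 0.7357
Δ_put = N(d₁) − 1 = 0.7357 − 1 = -0.2643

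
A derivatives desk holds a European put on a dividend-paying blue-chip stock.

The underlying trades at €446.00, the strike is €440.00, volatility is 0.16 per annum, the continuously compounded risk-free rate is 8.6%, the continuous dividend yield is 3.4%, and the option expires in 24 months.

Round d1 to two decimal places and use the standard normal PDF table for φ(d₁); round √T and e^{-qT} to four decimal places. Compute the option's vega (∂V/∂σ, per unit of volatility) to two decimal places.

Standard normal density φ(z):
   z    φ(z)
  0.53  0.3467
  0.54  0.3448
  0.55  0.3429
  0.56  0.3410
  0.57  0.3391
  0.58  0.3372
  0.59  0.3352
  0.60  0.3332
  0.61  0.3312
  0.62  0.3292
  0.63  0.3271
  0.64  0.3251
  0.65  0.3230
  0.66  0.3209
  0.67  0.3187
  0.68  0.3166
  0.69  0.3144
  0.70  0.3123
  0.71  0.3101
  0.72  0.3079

σ√T = 0.16·√2 = 0.2263
d₁ = [ln(446/440) + (0.086 − 0.034 + ½·0.16²)·2] / (σ√T) = (0.0135 + 0.1296) / 0.2263 = 0.6326 ≈ 0.63
√T = √2 = 1.4142
φ(d₁) = φ(0.63) = 0.3271
e^(−qT) = e^(−0.034·2) = 0.9343
vega = S·e^(−qT)·φ(d₁)·√T = 446·0.9343·0.3271·1.4142 = 192.7581

192.76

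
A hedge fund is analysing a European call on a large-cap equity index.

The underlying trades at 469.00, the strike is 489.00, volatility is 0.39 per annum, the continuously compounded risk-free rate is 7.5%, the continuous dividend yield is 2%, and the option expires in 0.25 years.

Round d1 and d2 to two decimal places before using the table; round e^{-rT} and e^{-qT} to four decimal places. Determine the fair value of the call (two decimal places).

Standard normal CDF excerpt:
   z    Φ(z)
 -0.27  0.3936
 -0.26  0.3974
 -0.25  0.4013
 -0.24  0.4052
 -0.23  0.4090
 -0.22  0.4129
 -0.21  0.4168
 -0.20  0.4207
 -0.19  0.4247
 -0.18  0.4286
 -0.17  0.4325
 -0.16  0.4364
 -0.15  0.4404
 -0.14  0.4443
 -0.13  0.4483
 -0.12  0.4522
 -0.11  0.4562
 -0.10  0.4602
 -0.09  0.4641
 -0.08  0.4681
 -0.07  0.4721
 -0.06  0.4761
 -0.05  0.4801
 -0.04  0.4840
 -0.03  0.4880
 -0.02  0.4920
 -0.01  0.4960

29.58

σ√T = 0.39·√0.25 = 0.1950
ln(S/K) + (r − q + σ²/2)T = ln(469/489) + (0.075 − 0.02 + 0.39²/2)·0.25 = -0.0418 + 0.0328 = -0.0090
d₁ = -0.0090 / 0.1950 = -0.0461 ≈ -0.05
d₂ = d₁ − σ√T = -0.0461 − 0.1950 = -0.2411 ≈ -0.24
e^(−qT) = e^(−0.02·0.25) = 0.9950;  e^(−rT) = e^(−0.075·0.25) = 0.9814
N(d₁) = N(-0.05) = 0.4801;  N(d₂) = N(-0.24) = 0.4052
C = 469·0.9950·0.4801 − 489·0.9814·0.4052 = 224.0411 − 194.4573 = 29.5837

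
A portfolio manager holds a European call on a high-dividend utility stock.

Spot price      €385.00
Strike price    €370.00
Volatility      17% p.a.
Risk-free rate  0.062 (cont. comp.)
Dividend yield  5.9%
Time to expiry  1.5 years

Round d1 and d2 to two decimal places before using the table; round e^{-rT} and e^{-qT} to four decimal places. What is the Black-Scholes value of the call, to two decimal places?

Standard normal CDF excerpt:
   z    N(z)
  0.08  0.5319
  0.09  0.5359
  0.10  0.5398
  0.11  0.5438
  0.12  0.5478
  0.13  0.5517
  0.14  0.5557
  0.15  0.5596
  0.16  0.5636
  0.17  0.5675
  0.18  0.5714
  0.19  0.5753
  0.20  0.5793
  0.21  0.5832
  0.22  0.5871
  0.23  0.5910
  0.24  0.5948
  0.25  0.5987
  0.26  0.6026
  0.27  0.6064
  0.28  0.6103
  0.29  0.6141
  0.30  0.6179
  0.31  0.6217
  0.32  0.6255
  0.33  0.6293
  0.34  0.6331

€37.08

σ√T = 0.17 × 1.2247 = 0.2082
ln(S/K) + (r − q + σ²/2)T = ln(385/370) + (0.062 − 0.059 + 0.17²/2)·1.5 = 0.0397 + 0.0262 = 0.0659
d₁ = 0.0659 / 0.2082 = 0.3166 which rounds to 0.32
d₂ = d₁ − σ√T = 0.3166 − 0.2082 = 0.1084 which rounds to 0.11
e^(−qT) = e^(−0.059·1.5) = 0.9153;  e^(−rT) = e^(−0.062·1.5) = 0.9112
C = 385·0.9153·N(0.32) − 370·0.9112·N(0.11) = 385·0.9153·0.6255 − 370·0.9112·0.5438 = 220.4203 − 183.3389 = 37.0814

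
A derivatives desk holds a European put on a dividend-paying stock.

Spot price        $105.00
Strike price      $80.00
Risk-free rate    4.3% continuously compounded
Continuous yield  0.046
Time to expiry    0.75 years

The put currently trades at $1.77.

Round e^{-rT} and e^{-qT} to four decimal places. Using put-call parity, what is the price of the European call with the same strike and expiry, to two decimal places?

$25.75

exp(−qT) = exp(−0.046·0.75) = 0.9661;  exp(−rT) = exp(−0.043·0.75) = 0.9683
Put-call parity: C − P = S·e^(−qT) − K·e^(−rT) = 105·0.9661 − 80·0.9683 = 101.4405 − 77.4640 = 23.9765
C = P + (C − P) = 1.77 + (23.9765) = 25.7465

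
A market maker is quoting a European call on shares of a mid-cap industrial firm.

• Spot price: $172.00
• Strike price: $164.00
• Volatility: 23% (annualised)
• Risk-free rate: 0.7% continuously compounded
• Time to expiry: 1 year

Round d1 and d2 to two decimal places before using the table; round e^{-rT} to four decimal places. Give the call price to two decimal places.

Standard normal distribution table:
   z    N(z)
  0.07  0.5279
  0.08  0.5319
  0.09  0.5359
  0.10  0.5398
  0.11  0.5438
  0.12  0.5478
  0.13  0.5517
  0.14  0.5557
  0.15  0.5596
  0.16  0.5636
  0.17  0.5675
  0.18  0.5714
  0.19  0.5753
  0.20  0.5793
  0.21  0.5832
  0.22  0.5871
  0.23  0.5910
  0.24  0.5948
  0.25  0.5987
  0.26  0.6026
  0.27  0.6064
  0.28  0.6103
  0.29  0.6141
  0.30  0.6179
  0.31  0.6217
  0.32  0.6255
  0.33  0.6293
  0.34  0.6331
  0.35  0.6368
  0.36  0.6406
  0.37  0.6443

$20.32

σ√T = 0.23·√1 = 0.2300
d₁ = [ln(172/164) + (0.007 + 0.23²/2)·1] / 0.2300 = [0.0476 + 0.0335] / 0.2300 = 0.3525 ≈ 0.35
d₂ = d₁ − σ√T = 0.3525 − 0.2300 = 0.1225 ≈ 0.12
exp(−rT) = exp(−0.007·1) = 0.9930
N(d₁) = N(0.35) = 0.6368;  N(d₂) = N(0.12) = 0.5478
C = 172·0.6368 − 164·0.9930·0.5478 = 109.5296 − 89.2103 = 20.3193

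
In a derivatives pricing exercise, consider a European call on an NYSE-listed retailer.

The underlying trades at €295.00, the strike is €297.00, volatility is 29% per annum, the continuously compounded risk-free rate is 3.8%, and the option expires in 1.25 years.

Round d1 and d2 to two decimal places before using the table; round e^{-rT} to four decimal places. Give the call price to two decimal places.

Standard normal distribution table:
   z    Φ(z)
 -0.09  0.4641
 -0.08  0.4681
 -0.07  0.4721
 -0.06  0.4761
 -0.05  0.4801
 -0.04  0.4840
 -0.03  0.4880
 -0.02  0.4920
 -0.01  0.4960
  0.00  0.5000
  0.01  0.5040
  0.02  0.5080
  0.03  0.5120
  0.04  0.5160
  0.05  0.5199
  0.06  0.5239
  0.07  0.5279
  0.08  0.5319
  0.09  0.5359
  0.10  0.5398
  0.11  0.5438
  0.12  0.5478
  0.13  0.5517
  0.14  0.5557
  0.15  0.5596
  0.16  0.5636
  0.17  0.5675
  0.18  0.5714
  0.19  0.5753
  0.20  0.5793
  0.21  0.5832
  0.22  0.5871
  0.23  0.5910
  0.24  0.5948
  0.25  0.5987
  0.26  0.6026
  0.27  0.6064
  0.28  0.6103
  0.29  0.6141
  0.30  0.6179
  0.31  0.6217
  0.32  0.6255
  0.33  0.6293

€44.08

σ√T = 0.29 × 1.1180 = 0.3242
d₁ = [ln(295/297) + (0.038 + 0.29²/2)·1.25] / 0.3242 = [-0.0068 + 0.1001] / 0.3242 = 0.2878 ⇒ 0.29
d₂ = d₁ − σ√T = 0.2878 − 0.3242 = -0.0365 ⇒ -0.04
exp(−rT) = exp(−0.038·1.25) = 0.9536
N(d₁) = N(0.29) = 0.6141;  N(d₂) = N(-0.04) = 0.4840
C = 295·0.6141 − 297·0.9536·0.4840 = 181.1595 − 137.0781 = 44.0814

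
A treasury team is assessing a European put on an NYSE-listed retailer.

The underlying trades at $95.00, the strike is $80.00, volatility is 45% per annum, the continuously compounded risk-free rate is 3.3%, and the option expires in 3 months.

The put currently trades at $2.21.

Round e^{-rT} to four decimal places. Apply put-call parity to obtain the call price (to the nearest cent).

e^(−rT) = e^(−0.033·0.25) = 0.9918
Put-call parity: C − P = S − K·e^(−rT) = 95 − 80·0.9918 = 95 − 79.3440 = 15.6560
C = P + (C − P) = 2.21 + (15.6560) = 17.8660

$17.87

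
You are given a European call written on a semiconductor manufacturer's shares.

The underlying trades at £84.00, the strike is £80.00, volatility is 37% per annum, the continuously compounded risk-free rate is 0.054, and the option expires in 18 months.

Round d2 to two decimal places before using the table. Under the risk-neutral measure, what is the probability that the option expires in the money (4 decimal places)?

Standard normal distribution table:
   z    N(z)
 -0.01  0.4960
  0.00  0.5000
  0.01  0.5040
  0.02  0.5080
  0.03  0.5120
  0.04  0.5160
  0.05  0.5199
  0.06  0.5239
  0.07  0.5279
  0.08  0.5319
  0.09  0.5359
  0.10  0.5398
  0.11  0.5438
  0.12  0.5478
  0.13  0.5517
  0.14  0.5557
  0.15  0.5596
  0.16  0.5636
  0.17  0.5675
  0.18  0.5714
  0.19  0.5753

0.5239

σ√T = 0.37·√1.5 = 0.4532
d₁ = [ln(84/80) + (0.054 + ½·0.37²)·1.5] / (σ√T) = (0.0488 + 0.1837) / 0.4532 = 0.5130 → 0.51
d₂ = 0.5130 − 0.4532 = 0.0598 → 0.06
Risk-neutral Pr[S_T > K] = N(d₂) = N(0.06) = 0.5239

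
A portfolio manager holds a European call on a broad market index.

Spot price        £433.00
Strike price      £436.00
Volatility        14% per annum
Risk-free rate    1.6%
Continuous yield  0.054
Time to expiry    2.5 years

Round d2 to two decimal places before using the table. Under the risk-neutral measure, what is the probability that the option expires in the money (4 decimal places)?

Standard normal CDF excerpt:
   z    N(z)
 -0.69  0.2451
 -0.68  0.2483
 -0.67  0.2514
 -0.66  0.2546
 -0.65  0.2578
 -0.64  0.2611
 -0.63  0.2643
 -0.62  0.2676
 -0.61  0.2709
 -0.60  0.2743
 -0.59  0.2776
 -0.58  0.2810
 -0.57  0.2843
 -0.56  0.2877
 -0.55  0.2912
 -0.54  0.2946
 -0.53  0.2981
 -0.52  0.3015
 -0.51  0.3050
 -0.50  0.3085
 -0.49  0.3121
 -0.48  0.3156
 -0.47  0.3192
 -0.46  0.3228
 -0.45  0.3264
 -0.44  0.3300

0.2843

σ√T = 0.14 × 1.5811 = 0.2214
d₁ = [ln(433/436) + (0.016 − 0.054 + 0.14²/2)·2.5] / 0.2214 = [-0.0069 − 0.0705] / 0.2214 = -0.3497 ≈ -0.35
d₂ = d₁ − σ√T = -0.3497 − 0.2214 = -0.5710 ≈ -0.57
Risk-neutral Pr[S_T > K] = N(d₂) = N(-0.57) = 0.2843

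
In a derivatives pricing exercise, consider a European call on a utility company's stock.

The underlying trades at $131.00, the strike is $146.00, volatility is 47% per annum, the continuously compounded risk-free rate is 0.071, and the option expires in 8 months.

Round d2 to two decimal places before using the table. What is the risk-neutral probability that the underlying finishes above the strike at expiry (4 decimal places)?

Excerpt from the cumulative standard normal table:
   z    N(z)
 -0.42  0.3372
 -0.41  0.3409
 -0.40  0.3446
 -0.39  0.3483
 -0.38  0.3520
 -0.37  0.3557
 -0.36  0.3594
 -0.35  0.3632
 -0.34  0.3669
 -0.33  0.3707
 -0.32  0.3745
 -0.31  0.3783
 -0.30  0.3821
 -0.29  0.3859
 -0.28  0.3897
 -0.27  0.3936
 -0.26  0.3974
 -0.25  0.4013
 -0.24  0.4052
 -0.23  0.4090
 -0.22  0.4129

T = 0.6667;  σ√T = 0.3838
d₁ = [ln(131/146) + (0.071 + 0.47²/2)·0.6667] / 0.3838 = [-0.1084 + 0.1210] / 0.3838 = 0.0327 ≈ 0.03
d₂ = d₁ − σ√T = 0.0327 − 0.3838 = -0.3510 ≈ -0.35
Risk-neutral Pr[S_T > K] = N(d₂) = N(-0.35) = 0.3632

0.3632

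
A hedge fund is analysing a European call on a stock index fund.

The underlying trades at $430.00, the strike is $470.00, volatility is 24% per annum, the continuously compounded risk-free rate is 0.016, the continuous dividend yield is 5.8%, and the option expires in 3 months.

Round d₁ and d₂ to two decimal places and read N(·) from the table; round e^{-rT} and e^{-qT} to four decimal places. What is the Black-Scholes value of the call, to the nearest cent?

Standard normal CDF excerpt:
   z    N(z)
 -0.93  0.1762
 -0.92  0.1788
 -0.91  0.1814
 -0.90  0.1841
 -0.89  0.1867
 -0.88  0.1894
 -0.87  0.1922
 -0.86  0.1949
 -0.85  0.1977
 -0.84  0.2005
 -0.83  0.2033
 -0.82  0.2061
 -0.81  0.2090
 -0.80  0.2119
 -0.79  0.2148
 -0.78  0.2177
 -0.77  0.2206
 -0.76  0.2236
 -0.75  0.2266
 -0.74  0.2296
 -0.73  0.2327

$6.09

T = 0.25;  σ√T = 0.1200
d₁ = [ln(430/470) + (0.016 − 0.058 + 0.24²/2)·0.25] / 0.1200 = [-0.0889 − 0.0033] / 0.1200 = -0.7687 which rounds to -0.77
d₂ = d₁ − σ√T = -0.7687 − 0.1200 = -0.8887 which rounds to -0.89
exp(−qT) = exp(−0.058·0.25) = 0.9856;  exp(−rT) = exp(−0.016·0.25) = 0.9960
N(d₁) = N(-0.77) = 0.2206;  N(d₂) = N(-0.89) = 0.1867
C = 430·0.9856·0.2206 − 470·0.9960·0.1867 = 93.4920 − 87.3980 = 6.0940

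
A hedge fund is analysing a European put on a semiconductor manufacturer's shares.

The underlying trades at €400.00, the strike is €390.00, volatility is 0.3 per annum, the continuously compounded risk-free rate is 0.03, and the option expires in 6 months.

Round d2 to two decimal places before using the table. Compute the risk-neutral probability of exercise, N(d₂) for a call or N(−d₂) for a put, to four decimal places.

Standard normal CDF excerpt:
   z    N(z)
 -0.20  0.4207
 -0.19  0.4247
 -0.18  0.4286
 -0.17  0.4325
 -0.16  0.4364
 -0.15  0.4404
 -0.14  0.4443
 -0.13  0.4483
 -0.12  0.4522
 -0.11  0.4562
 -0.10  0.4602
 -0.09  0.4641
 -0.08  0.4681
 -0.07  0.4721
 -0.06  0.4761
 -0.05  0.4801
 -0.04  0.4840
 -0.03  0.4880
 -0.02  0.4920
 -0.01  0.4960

σ√T = 0.3 × 0.7071 = 0.2121
d₁ = [ln(400/390) + (0.03 + ½·0.3²)·0.5] / (σ√T) = (0.0253 + 0.0375) / 0.2121 = 0.2961 ≈ 0.30
d₂ = 0.2961 − 0.2121 = 0.0840 ≈ 0.08
Pr(exercise) under Q = N(−d₂) = N(-0.08) = 0.4681

0.4681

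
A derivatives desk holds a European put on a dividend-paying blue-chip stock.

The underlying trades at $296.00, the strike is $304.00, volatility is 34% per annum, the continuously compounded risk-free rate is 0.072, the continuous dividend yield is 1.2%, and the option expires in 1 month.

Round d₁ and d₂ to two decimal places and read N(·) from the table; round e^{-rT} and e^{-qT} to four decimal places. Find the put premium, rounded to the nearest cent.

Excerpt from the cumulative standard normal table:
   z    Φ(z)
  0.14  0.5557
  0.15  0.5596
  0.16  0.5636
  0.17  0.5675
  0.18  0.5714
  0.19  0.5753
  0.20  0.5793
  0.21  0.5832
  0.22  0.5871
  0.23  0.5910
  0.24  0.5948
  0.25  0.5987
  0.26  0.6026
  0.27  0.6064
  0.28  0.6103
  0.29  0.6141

T = 0.08333;  σ√T = 0.0981
d₁ = [ln(296/304) + (0.072 − 0.012 + 0.34²/2)·0.08333] / 0.0981 = [-0.0267 + 0.0098] / 0.0981 = -0.1717 ⇒ -0.17
d₂ = d₁ − σ√T = -0.1717 − 0.0981 = -0.2698 ⇒ -0.27
e^(−qT) = e^(−0.012·0.08333) = 0.9990;  e^(−rT) = e^(−0.072·0.08333) = 0.9940
N(−d₂) = N(0.27) = 0.6064;  N(−d₁) = N(0.17) = 0.5675
P = 304·0.9940·0.6064 − 296·0.9990·0.5675 = 183.2395 − 167.8120 = 15.4275

$15.43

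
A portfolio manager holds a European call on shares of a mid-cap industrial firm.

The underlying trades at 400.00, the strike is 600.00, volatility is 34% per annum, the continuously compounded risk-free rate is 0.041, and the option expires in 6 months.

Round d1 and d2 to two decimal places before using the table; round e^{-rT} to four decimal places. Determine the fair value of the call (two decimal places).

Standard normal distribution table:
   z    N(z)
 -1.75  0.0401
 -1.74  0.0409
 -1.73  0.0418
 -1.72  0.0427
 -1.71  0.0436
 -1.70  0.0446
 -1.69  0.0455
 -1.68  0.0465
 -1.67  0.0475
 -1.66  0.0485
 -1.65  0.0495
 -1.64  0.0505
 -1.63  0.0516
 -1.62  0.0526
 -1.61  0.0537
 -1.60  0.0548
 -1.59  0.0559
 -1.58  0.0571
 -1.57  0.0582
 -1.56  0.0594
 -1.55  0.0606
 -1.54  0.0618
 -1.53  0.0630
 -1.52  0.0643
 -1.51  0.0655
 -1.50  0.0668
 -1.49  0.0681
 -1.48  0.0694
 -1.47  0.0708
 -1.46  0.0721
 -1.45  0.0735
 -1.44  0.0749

T = 0.5;  σ√T = 0.2404
d₁ = [ln(400/600) + (0.041 + ½·0.34²)·0.5] / (σ√T) = (-0.4055 + 0.0494) / 0.2404 = -1.4810 ⇒ -1.48
d₂ = -1.4810 − 0.2404 = -1.7215 ⇒ -1.72
exp(−rT) = exp(−0.041·0.5) = 0.9797
N(d₁) = N(-1.48) = 0.0694;  N(d₂) = N(-1.72) = 0.0427
C = 400·0.0694 − 600·0.9797·0.0427 = 27.7600 − 25.0999 = 2.6601

2.66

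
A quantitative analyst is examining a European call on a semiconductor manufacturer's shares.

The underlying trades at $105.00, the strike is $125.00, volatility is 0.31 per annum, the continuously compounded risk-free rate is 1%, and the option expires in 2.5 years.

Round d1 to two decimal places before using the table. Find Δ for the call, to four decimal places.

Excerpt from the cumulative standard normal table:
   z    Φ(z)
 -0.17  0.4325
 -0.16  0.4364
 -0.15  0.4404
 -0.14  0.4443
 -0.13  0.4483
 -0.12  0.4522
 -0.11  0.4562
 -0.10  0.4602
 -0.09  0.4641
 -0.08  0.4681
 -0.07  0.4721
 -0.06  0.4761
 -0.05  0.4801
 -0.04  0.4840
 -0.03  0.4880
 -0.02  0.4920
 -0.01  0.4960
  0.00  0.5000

0.4761

σ√T = 0.31 × 1.5811 = 0.4902
ln(S/K) + (r + σ²/2)T = ln(105/125) + (0.01 + 0.31²/2)·2.5 = -0.1744 + 0.1451 = -0.0292
d₁ = -0.0292 / 0.4902 = -0.0596 ≈ -0.06
N(d₁) = N(-0.06) = 0.4761
Δ_call = N(d₁) = 0.4761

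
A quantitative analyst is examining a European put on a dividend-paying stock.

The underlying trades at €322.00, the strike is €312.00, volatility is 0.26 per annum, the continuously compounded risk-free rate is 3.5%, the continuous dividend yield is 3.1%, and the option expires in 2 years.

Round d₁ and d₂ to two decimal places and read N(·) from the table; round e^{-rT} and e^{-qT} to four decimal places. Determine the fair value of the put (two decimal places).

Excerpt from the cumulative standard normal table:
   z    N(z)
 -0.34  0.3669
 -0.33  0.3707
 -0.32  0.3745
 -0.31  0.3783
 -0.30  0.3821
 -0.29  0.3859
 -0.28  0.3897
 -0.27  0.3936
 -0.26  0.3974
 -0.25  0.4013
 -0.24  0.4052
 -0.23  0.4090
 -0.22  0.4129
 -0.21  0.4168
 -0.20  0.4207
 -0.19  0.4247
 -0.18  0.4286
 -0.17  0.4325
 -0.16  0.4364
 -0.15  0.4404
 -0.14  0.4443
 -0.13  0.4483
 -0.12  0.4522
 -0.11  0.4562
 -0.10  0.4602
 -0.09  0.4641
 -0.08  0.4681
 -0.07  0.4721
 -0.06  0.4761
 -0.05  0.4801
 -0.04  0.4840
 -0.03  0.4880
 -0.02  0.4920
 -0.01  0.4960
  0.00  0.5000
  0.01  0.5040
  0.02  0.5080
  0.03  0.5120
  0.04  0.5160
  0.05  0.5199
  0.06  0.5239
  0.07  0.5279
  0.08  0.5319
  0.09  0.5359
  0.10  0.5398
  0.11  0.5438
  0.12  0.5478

€37.94

σ√T = 0.26 × 1.4142 = 0.3677
d₁ = [ln(322/312) + (0.035 − 0.031 + 0.26²/2)·2] / 0.3677 = [0.0315 + 0.0756] / 0.3677 = 0.2914 which rounds to 0.29
d₂ = d₁ − σ√T = 0.2914 − 0.3677 = -0.0763 which rounds to -0.08
exp(−qT) = exp(−0.031·2) = 0.9399;  exp(−rT) = exp(−0.035·2) = 0.9324
P = 312·0.9324·N(0.08) − 322·0.9399·N(-0.29) = 312·0.9324·0.5319 − 322·0.9399·0.3859 = 154.7344 − 116.7918 = 37.9426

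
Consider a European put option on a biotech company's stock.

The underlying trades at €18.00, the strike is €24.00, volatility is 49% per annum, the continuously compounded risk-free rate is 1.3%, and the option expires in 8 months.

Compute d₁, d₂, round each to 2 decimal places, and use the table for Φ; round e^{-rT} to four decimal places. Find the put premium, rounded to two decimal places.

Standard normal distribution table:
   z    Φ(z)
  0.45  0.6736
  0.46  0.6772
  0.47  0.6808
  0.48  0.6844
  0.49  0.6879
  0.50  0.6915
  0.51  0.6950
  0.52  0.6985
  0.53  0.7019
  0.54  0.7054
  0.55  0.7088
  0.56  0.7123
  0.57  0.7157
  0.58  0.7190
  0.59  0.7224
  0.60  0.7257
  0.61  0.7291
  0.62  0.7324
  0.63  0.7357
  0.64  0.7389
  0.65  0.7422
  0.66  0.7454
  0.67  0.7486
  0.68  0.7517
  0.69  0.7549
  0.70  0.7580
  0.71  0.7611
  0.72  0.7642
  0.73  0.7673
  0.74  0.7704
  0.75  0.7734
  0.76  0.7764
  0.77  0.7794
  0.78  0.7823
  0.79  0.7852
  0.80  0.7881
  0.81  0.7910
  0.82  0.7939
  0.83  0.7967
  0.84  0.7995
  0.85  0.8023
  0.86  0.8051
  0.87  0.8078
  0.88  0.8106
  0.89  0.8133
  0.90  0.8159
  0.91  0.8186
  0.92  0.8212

σ√T = 0.49·√0.6667 = 0.4001
d₁ = [ln(18/24) + (0.013 + 0.49²/2)·0.6667] / 0.4001 = [-0.2877 + 0.0887] / 0.4001 = -0.4974 which rounds to -0.50
d₂ = d₁ − σ√T = -0.4974 − 0.4001 = -0.8974 which rounds to -0.90
exp(−rT) = exp(−0.013·0.6667) = 0.9914
N(−d₂) = N(0.90) = 0.8159;  N(−d₁) = N(0.50) = 0.6915
P = 24·0.9914·0.8159 − 18·0.6915 = 19.4132 − 12.4470 = 6.9662

€6.97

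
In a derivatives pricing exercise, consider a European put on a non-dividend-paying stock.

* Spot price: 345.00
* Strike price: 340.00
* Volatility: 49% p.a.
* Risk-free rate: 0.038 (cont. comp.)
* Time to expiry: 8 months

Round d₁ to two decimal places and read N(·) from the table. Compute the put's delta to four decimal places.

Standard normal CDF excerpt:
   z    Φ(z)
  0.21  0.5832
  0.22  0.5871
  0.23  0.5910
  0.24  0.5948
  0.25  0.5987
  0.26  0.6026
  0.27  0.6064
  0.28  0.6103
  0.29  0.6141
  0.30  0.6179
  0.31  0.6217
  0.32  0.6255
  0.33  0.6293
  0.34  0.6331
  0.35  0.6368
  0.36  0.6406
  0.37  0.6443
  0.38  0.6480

T = 0.6667;  σ√T = 0.4001
ln(S/K) + (r + σ²/2)T = ln(345/340) + (0.038 + 0.49²/2)·0.6667 = 0.0146 + 0.1054 = 0.1200
d₁ = 0.1200 / 0.4001 = 0.2999 ⇒ 0.30
N(d₁) = N(0.30) = 0.6179
Δ_put = N(d₁) − 1 = 0.6179 − 1 = -0.3821

-0.3821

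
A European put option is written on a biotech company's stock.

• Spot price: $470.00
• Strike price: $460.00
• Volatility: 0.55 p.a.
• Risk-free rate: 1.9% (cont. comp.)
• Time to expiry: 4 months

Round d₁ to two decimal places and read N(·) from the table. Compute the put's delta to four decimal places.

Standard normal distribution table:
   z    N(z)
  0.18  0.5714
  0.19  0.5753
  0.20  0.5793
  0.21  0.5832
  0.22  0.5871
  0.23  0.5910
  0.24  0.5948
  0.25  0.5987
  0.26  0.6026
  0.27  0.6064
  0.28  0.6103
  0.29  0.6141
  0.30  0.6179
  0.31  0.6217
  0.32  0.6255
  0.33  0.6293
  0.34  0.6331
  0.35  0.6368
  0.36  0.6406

σ√T = 0.55·√0.3333 = 0.3175
d₁ = [ln(470/460) + (0.019 + 0.55²/2)·0.3333] / 0.3175 = [0.0215 + 0.0568] / 0.3175 = 0.2464 → 0.25
N(d₁) = N(0.25) = 0.5987
Δ_put = N(d₁) − 1 = 0.5987 − 1 = -0.4013

-0.4013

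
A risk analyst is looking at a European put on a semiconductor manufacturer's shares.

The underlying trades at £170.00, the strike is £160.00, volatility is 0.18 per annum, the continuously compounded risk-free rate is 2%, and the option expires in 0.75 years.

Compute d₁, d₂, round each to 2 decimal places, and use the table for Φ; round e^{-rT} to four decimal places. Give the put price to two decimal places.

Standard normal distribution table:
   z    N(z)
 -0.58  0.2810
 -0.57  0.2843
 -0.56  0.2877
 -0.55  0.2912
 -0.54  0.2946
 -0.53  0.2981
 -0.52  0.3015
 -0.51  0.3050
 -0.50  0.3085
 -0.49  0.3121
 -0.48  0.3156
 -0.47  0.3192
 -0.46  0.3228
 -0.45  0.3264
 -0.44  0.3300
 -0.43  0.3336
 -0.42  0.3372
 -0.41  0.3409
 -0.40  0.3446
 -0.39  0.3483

σ√T = 0.18 × 0.8660 = 0.1559
d₁ = [ln(170/160) + (0.02 + ½·0.18²)·0.75] / (σ√T) = (0.0606 + 0.0271) / 0.1559 = 0.5631 ⇒ 0.56
d₂ = 0.5631 − 0.1559 = 0.4072 ⇒ 0.41
exp(−rT) = exp(−0.02·0.75) = 0.9851
N(−d₂) = N(-0.41) = 0.3409;  N(−d₁) = N(-0.56) = 0.2877
P = 160·0.9851·0.3409 − 170·0.2877 = 53.7313 − 48.9090 = 4.8223

£4.82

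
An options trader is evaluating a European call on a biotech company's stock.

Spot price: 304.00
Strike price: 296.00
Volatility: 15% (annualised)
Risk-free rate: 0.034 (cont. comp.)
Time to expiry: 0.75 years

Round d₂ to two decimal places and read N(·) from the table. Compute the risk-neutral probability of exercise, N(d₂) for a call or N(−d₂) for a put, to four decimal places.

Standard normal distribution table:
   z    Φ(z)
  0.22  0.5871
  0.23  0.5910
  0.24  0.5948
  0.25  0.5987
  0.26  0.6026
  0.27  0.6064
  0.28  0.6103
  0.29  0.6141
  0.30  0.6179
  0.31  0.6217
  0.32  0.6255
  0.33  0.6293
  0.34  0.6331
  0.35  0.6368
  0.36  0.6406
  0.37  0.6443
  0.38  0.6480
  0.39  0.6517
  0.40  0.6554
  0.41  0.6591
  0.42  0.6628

σ√T = 0.15 × 0.8660 = 0.1299
ln(S/K) + (r + σ²/2)T = ln(304/296) + (0.034 + 0.15²/2)·0.75 = 0.0267 + 0.0339 = 0.0606
d₁ = 0.0606 / 0.1299 = 0.4665 ⇒ 0.47
d₂ = d₁ − σ√T = 0.4665 − 0.1299 = 0.3366 ⇒ 0.34
Pr(exercise) under Q = N(d₂) = 0.6331

0.6331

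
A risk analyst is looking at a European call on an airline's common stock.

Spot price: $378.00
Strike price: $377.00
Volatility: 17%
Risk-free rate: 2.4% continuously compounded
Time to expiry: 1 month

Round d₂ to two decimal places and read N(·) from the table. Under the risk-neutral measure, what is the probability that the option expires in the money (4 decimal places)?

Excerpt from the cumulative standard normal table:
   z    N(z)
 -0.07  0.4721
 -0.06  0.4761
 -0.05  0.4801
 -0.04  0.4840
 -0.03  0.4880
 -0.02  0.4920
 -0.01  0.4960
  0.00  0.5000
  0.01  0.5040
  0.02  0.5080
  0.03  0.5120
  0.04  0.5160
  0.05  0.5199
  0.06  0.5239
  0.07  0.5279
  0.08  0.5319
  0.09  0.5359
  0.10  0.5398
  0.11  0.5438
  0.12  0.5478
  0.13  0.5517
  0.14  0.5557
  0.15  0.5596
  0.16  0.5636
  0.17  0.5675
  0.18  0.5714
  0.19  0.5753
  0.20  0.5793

0.5279

σ√T = 0.17·√0.08333 = 0.0491
ln(S/K) + (r + σ²/2)T = ln(378/377) + (0.024 + 0.17²/2)·0.08333 = 0.0026 + 0.0032 = 0.0059
d₁ = 0.0059 / 0.0491 = 0.1193 which rounds to 0.12
d₂ = d₁ − σ√T = 0.1193 − 0.0491 = 0.0702 which rounds to 0.07
Risk-neutral Pr[S_T > K] = N(d₂) = N(0.07) = 0.5279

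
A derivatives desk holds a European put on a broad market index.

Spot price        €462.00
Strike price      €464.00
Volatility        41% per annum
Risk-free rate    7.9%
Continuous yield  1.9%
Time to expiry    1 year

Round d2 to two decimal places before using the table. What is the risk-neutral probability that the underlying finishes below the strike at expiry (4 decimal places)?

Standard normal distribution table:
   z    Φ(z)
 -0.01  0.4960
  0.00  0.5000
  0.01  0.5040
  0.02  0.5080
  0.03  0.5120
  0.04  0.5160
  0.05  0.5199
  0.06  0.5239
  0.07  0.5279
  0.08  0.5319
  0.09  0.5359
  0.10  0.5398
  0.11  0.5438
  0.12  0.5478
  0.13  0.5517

0.5279

σ√T = 0.41·√1 = 0.4100
d₁ = [ln(462/464) + (0.079 − 0.019 + 0.41²/2)·1] / 0.4100 = [-0.0043 + 0.1440] / 0.4100 = 0.3408 which rounds to 0.34
d₂ = d₁ − σ√T = 0.3408 − 0.4100 = -0.0692 which rounds to -0.07
Pr(exercise) under Q = N(−d₂) = N(0.07) = 0.5279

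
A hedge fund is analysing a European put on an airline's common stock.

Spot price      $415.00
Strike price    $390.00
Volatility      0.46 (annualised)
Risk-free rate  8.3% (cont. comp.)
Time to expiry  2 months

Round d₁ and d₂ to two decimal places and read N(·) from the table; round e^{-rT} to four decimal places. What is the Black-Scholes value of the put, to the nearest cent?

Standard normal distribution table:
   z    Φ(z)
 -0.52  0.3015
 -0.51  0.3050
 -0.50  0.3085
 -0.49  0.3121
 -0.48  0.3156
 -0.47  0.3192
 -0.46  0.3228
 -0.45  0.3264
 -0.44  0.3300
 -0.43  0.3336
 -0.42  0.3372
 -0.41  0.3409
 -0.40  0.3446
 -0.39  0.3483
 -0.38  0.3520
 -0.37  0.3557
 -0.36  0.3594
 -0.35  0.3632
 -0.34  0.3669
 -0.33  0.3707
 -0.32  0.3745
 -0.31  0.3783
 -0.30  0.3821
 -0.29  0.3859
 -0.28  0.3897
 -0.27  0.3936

$17.49

σ√T = 0.46·√0.1667 = 0.1878
d₁ = [ln(415/390) + (0.083 + ½·0.46²)·0.1667] / (σ√T) = (0.0621 + 0.0315) / 0.1878 = 0.4984 → 0.50
d₂ = 0.4984 − 0.1878 = 0.3106 → 0.31
e^(−rT) = e^(−0.083·0.1667) = 0.9863
N(−d₂) = N(-0.31) = 0.3783;  N(−d₁) = N(-0.50) = 0.3085
P = 390·0.9863·0.3783 − 415·0.3085 = 145.5157 − 128.0275 = 17.4882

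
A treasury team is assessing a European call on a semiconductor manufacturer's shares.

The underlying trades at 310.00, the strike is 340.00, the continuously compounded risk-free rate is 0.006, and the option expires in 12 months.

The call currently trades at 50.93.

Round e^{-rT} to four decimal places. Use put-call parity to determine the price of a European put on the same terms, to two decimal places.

exp(−rT) = exp(−0.006·1) = 0.9940
Put-call parity: C − P = S − K·e^(−rT) = 310 − 340·0.9940 = 310 − 337.9600 = -27.9600
P = C − (C − P) = 50.93 − (-27.9600) = 78.8900

78.89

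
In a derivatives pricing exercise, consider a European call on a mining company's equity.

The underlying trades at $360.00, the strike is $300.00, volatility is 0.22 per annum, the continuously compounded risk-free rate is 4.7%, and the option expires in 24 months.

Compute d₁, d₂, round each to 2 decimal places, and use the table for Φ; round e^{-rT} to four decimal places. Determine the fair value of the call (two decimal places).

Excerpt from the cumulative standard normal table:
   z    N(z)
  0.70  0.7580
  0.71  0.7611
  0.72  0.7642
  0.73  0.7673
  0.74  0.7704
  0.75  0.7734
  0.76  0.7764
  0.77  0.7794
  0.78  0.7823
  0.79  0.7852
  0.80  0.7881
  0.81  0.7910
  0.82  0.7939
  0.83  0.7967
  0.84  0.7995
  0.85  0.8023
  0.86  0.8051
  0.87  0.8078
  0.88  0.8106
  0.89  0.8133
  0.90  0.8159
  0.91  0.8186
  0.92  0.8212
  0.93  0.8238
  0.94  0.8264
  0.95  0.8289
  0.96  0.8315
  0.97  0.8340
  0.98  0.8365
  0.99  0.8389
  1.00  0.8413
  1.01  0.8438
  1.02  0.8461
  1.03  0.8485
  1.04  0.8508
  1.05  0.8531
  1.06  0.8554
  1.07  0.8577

σ√T = 0.22·√2 = 0.3111
ln(S/K) + (r + σ²/2)T = ln(360/300) + (0.047 + 0.22²/2)·2 = 0.1823 + 0.1424 = 0.3247
d₁ = 0.3247 / 0.3111 = 1.0437 ⇒ 1.04
d₂ = d₁ − σ√T = 1.0437 − 0.3111 = 0.7326 ⇒ 0.73
e^(−rT) = e^(−0.047·2) = 0.9103
N(d₁) = N(1.04) = 0.8508;  N(d₂) = N(0.73) = 0.7673
C = 360·0.8508 − 300·0.9103·0.7673 = 306.2880 − 209.5420 = 96.7460

$96.75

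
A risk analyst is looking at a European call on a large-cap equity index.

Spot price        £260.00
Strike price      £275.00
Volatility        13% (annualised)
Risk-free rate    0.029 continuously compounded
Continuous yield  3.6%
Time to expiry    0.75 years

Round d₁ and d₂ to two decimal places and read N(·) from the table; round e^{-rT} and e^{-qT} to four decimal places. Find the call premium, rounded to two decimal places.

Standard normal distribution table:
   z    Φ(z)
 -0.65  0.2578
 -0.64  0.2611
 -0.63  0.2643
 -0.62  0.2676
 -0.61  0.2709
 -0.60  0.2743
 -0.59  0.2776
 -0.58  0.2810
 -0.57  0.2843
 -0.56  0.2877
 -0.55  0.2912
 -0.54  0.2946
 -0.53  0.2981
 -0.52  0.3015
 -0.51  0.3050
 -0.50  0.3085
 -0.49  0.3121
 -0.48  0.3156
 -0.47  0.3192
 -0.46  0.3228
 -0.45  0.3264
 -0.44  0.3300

£5.18

σ√T = 0.13 × 0.8660 = 0.1126
d₁ = [ln(260/275) + (0.029 − 0.036 + 0.13²/2)·0.75] / 0.1126 = [-0.0561 + 0.0011] / 0.1126 = -0.4885 which rounds to -0.49
d₂ = d₁ − σ√T = -0.4885 − 0.1126 = -0.6011 which rounds to -0.60
exp(−qT) = exp(−0.036·0.75) = 0.9734;  exp(−rT) = exp(−0.029·0.75) = 0.9785
N(d₁) = N(-0.49) = 0.3121;  N(d₂) = N(-0.60) = 0.2743
C = 260·0.9734·0.3121 − 275·0.9785·0.2743 = 78.9875 − 73.8107 = 5.1768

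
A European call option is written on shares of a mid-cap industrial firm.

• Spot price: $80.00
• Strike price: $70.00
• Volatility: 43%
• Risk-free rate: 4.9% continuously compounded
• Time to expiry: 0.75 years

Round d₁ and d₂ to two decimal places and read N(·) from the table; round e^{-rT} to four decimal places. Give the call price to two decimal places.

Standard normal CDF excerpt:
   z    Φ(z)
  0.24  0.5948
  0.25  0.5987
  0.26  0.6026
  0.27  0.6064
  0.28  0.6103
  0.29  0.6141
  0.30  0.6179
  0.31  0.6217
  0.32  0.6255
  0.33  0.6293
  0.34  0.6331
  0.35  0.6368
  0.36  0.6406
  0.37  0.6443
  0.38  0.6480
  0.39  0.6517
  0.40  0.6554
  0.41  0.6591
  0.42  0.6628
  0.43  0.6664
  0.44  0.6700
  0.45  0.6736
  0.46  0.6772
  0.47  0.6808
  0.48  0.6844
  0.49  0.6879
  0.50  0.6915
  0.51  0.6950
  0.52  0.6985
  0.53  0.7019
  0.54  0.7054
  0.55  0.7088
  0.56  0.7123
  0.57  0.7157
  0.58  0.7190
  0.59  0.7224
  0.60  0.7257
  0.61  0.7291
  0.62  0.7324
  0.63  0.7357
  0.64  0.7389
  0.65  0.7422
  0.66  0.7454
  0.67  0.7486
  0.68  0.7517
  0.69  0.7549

$18.20

σ√T = 0.43·√0.75 = 0.3724
d₁ = [ln(80/70) + (0.049 + 0.43²/2)·0.75] / 0.3724 = [0.1335 + 0.1061] / 0.3724 = 0.6435 which rounds to 0.64
d₂ = d₁ − σ√T = 0.6435 − 0.3724 = 0.2711 which rounds to 0.27
exp(−rT) = exp(−0.049·0.75) = 0.9639
C = 80·N(0.64) − 70·0.9639·N(0.27) = 80·0.7389 − 70·0.9639·0.6064 = 59.1120 − 40.9156 = 18.1964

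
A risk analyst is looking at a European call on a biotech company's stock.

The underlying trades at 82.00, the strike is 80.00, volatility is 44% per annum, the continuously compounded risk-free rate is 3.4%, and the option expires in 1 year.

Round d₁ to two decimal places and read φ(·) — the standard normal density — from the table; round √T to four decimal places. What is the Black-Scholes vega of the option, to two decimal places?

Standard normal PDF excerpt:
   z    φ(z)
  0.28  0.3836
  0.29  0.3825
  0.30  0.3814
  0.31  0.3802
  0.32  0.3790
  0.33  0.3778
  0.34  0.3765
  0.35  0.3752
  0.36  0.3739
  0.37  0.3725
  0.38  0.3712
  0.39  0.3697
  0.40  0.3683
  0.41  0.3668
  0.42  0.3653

σ√T = 0.44 × 1.0000 = 0.4400
d₁ = [ln(82/80) + (0.034 + 0.44²/2)·1] / 0.4400 = [0.0247 + 0.1308] / 0.4400 = 0.3534 which rounds to 0.35
√T = √1 = 1.0000
φ(d₁) = φ(0.35) = 0.3752
vega = S·φ(d₁)·√T = 82·0.3752·1.0000 = 30.7664

30.77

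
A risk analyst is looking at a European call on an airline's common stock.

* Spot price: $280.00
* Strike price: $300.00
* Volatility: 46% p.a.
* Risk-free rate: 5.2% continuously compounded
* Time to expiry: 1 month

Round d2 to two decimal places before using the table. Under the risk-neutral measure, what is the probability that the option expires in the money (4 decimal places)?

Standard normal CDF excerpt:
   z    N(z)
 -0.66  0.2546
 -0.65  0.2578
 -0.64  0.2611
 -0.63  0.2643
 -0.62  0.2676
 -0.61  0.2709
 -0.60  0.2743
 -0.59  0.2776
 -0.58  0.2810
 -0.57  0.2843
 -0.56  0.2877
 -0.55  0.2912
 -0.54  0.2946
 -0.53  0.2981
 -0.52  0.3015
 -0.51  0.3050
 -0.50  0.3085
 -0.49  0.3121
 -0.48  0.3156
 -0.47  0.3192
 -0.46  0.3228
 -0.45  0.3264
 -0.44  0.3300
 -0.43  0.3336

0.2912

σ√T = 0.46 × 0.2887 = 0.1328
d₁ = [ln(280/300) + (0.052 + ½·0.46²)·0.08333] / (σ√T) = (-0.0690 + 0.0131) / 0.1328 = -0.4205 ≈ -0.42
d₂ = -0.4205 − 0.1328 = -0.5533 ≈ -0.55
Pr(exercise) under Q = N(d₂) = 0.2912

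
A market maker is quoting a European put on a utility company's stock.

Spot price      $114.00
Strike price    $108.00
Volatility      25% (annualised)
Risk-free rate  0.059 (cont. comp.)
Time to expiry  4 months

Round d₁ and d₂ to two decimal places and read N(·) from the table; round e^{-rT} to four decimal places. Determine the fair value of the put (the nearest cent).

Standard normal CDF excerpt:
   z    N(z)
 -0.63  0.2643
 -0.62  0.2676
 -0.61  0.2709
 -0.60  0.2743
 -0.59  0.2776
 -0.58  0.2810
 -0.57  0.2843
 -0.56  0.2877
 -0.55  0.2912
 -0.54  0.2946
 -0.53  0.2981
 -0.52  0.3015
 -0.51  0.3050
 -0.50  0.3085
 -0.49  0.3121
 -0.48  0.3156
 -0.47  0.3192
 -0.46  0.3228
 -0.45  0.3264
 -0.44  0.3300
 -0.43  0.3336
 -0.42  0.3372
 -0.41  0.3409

σ√T = 0.25 × 0.5774 = 0.1443
d₁ = [ln(114/108) + (0.059 + 0.25²/2)·0.3333] / 0.1443 = [0.0541 + 0.0301] / 0.1443 = 0.5830 ⇒ 0.58
d₂ = d₁ − σ√T = 0.5830 − 0.1443 = 0.4387 ⇒ 0.44
exp(−rT) = exp(−0.059·0.3333) = 0.9805
N(−d₂) = N(-0.44) = 0.3300;  N(−d₁) = N(-0.58) = 0.2810
P = 108·0.9805·0.3300 − 114·0.2810 = 34.9450 − 32.0340 = 2.9110

$2.91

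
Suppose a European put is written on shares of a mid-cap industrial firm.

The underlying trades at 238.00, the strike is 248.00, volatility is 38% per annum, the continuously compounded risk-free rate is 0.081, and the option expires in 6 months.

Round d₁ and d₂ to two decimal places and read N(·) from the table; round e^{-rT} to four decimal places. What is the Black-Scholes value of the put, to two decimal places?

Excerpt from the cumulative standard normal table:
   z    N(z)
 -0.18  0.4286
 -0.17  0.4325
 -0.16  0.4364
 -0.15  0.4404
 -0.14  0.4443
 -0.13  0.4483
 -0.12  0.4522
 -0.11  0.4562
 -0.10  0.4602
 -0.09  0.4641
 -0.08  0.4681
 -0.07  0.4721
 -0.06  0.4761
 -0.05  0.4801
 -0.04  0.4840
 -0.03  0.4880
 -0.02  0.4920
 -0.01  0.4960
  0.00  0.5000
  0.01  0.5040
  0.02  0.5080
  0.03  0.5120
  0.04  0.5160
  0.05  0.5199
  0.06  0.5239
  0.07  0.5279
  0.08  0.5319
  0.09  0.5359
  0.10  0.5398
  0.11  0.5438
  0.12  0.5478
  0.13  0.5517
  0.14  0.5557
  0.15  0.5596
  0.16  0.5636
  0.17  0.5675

σ√T = 0.38·√0.5 = 0.2687
d₁ = [ln(238/248) + (0.081 + ½·0.38²)·0.5] / (σ√T) = (-0.0412 + 0.0766) / 0.2687 = 0.1319 → 0.13
d₂ = 0.1319 − 0.2687 = -0.1368 → -0.14
e^(−rT) = e^(−0.081·0.5) = 0.9603
N(−d₂) = N(0.14) = 0.5557;  N(−d₁) = N(-0.13) = 0.4483
P = 248·0.9603·0.5557 − 238·0.4483 = 132.3424 − 106.6954 = 25.6470

25.65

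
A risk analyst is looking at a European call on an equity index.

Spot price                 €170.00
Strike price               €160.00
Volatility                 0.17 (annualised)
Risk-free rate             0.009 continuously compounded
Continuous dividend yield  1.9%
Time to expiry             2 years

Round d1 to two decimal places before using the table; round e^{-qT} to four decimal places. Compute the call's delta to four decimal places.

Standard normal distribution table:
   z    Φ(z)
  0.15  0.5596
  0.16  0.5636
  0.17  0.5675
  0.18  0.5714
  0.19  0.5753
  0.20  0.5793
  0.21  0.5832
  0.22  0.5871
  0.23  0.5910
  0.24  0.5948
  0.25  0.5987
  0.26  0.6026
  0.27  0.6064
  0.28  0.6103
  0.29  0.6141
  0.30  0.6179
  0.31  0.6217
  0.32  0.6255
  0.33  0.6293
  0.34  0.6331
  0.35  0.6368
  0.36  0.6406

σ√T = 0.17 × 1.4142 = 0.2404
d₁ = [ln(170/160) + (0.009 − 0.019 + ½·0.17²)·2] / (σ√T) = (0.0606 + 0.0089) / 0.2404 = 0.2892 ≈ 0.29
N(d₁) = N(0.29) = 0.6141
Δ_call = exp(−qT)·N(d₁) = 0.9627·0.6141 = 0.5912

0.5912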